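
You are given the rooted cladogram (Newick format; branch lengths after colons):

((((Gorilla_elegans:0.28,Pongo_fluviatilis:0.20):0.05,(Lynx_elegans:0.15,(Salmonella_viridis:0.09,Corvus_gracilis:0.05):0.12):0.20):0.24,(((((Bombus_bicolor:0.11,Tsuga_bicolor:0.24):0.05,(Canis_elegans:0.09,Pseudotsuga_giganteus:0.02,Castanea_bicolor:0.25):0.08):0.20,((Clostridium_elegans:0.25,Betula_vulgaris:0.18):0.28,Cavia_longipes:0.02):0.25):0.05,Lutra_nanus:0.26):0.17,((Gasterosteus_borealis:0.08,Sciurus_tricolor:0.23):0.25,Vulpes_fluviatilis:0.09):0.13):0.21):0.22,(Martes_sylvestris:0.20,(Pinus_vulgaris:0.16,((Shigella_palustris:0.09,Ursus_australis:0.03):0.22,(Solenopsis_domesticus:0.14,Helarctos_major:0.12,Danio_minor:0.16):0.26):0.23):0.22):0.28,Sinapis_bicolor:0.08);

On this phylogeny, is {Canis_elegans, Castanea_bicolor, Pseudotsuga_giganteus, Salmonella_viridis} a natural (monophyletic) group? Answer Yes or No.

The MRCA of the listed taxa subtends (((Gorilla_elegans,Pongo_fluviatilis),(Lynx_elegans,(Salmonella_viridis,Corvus_gracilis))),(((((Bombus_bicolor,Tsuga_bicolor),(Canis_elegans,Pseudotsuga_giganteus,Castanea_bicolor)),((Clostridium_elegans,Betula_vulgaris),Cavia_longipes)),Lutra_nanus),((Gasterosteus_borealis,Sciurus_tricolor),Vulpes_fluviatilis))).
That clade also contains Betula_vulgaris, Bombus_bicolor, Cavia_longipes, Clostridium_elegans, Corvus_gracilis, Gasterosteus_borealis, Gorilla_elegans, Lutra_nanus, Lynx_elegans, Pongo_fluviatilis, Sciurus_tricolor, Tsuga_bicolor, Vulpes_fluviatilis, which are not in the proposed group, so the group is not monophyletic.

No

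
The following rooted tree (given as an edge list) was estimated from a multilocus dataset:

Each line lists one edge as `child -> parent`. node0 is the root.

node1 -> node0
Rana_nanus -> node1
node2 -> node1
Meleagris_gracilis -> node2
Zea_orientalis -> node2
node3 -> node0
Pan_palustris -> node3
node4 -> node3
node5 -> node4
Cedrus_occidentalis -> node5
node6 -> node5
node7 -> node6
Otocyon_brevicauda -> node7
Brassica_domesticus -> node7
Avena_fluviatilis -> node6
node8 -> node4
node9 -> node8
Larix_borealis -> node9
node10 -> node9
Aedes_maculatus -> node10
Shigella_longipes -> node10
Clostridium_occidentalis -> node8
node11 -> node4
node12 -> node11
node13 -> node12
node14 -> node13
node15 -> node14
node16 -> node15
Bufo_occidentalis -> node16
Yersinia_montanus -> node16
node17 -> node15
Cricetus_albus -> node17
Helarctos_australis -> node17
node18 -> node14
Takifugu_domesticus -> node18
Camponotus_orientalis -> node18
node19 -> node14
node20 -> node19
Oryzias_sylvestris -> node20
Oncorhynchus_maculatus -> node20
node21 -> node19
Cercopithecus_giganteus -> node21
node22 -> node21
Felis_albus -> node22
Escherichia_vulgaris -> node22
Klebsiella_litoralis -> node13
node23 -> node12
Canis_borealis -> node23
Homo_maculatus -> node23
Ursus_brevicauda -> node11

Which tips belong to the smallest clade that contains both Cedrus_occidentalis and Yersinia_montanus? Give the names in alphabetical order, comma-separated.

Aedes_maculatus, Avena_fluviatilis, Brassica_domesticus, Bufo_occidentalis, Camponotus_orientalis, Canis_borealis, Cedrus_occidentalis, Cercopithecus_giganteus, Clostridium_occidentalis, Cricetus_albus, Escherichia_vulgaris, Felis_albus, Helarctos_australis, Homo_maculatus, Klebsiella_litoralis, Larix_borealis, Oncorhynchus_maculatus, Oryzias_sylvestris, Otocyon_brevicauda, Shigella_longipes, Takifugu_domesticus, Ursus_brevicauda, Yersinia_montanus

Tracing Cedrus_occidentalis: it sits inside (Cedrus_occidentalis,((Otocyon_brevicauda,Brassica_domesticus),Avena_fluviatilis)).
Tracing Yersinia_montanus: it sits inside (Bufo_occidentalis,Yersinia_montanus).
The smallest clade enclosing both is ((Cedrus_occidentalis,((Otocyon_brevicauda,Brassica_domesticus),Avena_fluviatilis)),((Larix_borealis,(Aedes_maculatus,Shigella_longipes)),Clostridium_occidentalis),((((((Bufo_occidentalis,Yersinia_montanus),(Cricetus_albus,Helarctos_australis)),(Takifugu_domesticus,Camponotus_orientalis),((Oryzias_sylvestris,Oncorhynchus_maculatus),(Cercopithecus_giganteus,(Felis_albus,Escherichia_vulgaris)))),Klebsiella_litoralis),(Canis_borealis,Homo_maculatus)),Ursus_brevicauda)); the answer is its 23 terminal taxa in alphabetical order.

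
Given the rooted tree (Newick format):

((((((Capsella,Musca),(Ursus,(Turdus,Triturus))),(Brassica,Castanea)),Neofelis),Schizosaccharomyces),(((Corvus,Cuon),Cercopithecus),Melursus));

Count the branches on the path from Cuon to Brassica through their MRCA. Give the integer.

The MRCA of Cuon and Brassica is the root of the tree.
From Cuon up to that node: 4 branches. From Brassica up to the same node: 5 branches. Total: 4 + 5 = 9.

9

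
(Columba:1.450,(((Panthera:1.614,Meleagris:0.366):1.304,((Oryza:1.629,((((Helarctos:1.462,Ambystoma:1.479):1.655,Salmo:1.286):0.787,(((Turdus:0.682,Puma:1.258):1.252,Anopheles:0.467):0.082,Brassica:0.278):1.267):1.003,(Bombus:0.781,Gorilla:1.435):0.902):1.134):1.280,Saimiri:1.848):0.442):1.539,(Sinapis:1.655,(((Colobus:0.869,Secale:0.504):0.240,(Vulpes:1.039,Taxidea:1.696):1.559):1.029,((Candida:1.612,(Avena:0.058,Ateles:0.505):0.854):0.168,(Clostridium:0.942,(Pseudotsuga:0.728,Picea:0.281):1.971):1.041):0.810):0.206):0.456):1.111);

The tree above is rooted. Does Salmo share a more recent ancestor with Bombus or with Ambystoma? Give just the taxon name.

The MRCA of Salmo and Ambystoma subtends ((Helarctos,Ambystoma),Salmo) (3 taxa).
The MRCA of Salmo and Bombus subtends ((((Helarctos,Ambystoma),Salmo),(((Turdus,Puma),Anopheles),Brassica)),(Bombus,Gorilla)) (9 taxa).
The first is nested inside the second, so Salmo shares a more recent common ancestor with Ambystoma.

Ambystoma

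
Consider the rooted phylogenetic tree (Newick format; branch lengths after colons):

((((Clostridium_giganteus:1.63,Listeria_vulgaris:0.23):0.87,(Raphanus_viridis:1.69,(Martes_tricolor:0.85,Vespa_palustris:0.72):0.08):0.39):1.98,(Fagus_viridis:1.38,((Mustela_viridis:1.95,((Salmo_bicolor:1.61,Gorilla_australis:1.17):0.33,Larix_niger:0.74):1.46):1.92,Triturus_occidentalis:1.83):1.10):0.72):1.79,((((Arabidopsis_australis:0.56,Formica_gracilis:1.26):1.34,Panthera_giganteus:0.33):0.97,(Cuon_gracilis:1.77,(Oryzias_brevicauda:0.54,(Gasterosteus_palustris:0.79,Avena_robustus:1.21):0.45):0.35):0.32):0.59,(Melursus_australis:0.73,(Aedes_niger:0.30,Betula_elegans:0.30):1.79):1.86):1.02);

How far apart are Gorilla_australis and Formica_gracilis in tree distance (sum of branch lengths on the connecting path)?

The path runs Gorilla_australis → … → MRCA → … → Formica_gracilis; the MRCA is the root of the tree.
Branch lengths along that path: 1.17 + 0.33 + 1.46 + 1.92 + 1.10 + 0.72 + 1.79 + 1.02 + 0.59 + 0.97 + 1.34 + 1.26 = 13.67.

13.67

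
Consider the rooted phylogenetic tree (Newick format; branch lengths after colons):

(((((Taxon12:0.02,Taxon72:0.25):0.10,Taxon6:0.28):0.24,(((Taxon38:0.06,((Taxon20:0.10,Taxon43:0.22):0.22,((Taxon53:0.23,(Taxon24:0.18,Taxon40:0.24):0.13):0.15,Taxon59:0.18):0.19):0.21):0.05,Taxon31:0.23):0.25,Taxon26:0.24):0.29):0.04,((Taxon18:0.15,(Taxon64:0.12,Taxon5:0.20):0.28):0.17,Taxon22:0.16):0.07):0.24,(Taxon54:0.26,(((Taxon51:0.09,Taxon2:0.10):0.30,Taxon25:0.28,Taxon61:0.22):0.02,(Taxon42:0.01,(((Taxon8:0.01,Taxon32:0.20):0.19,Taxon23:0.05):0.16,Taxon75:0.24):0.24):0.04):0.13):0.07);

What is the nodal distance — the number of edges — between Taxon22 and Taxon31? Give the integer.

6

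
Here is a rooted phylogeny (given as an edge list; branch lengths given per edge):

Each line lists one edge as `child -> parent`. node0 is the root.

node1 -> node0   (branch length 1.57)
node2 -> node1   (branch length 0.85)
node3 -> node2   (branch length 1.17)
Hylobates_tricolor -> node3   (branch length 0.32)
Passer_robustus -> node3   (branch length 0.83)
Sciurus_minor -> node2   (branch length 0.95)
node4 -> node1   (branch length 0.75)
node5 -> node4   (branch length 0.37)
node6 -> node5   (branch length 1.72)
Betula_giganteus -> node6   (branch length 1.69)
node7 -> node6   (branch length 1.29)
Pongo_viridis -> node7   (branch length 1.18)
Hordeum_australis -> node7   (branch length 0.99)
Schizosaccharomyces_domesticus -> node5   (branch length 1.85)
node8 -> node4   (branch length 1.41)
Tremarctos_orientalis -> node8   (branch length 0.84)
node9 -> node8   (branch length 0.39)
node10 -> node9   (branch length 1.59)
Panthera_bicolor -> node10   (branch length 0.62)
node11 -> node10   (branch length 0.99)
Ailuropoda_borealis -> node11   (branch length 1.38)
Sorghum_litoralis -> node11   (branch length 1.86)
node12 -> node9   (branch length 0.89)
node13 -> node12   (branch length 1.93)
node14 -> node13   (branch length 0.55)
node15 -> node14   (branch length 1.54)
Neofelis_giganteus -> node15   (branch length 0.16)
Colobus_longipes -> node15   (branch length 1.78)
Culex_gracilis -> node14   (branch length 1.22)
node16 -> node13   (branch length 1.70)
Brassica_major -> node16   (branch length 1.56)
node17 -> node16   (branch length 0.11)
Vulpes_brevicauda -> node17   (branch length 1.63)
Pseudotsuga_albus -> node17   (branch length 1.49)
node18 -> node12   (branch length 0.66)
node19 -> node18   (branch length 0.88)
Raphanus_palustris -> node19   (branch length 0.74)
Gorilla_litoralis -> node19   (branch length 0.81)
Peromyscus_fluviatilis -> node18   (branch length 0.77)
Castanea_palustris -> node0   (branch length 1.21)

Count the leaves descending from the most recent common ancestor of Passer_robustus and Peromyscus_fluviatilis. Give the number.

The MRCA of Passer_robustus and Peromyscus_fluviatilis is the node subtending (((Hylobates_tricolor,Passer_robustus),Sciurus_minor),(((Betula_giganteus,(Pongo_viridis,Hordeum_australis)),Schizosaccharomyces_domesticus),(Tremarctos_orientalis,((Panthera_bicolor,(Ailuropoda_borealis,Sorghum_litoralis)),((((Neofelis_giganteus,Colobus_longipes),Culex_gracilis),(Brassica_major,(Vulpes_brevicauda,Pseudotsuga_albus))),((Raphanus_palustris,Gorilla_litoralis),Peromyscus_fluviatilis)))))).
That clade contains 20 terminal taxa: Ailuropoda_borealis, Betula_giganteus, Brassica_major, Colobus_longipes, Culex_gracilis, Gorilla_litoralis, Hordeum_australis, Hylobates_tricolor, Neofelis_giganteus, Panthera_bicolor, Passer_robustus, Peromyscus_fluviatilis, Pongo_viridis, Pseudotsuga_albus, Raphanus_palustris, Schizosaccharomyces_domesticus, Sciurus_minor, Sorghum_litoralis, Tremarctos_orientalis, Vulpes_brevicauda.

20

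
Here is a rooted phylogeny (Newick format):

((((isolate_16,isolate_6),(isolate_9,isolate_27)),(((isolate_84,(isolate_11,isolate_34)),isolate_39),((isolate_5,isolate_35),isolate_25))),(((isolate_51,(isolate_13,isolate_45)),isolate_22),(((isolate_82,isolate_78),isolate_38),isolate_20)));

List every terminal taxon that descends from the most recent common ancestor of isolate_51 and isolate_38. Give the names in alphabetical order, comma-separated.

Tracing isolate_51: it sits inside (isolate_51,(isolate_13,isolate_45)).
Tracing isolate_38: it sits inside ((isolate_82,isolate_78),isolate_38).
The smallest clade enclosing both is (((isolate_51,(isolate_13,isolate_45)),isolate_22),(((isolate_82,isolate_78),isolate_38),isolate_20)); the answer is its 8 terminal taxa in alphabetical order.

isolate_13, isolate_20, isolate_22, isolate_38, isolate_45, isolate_51, isolate_78, isolate_82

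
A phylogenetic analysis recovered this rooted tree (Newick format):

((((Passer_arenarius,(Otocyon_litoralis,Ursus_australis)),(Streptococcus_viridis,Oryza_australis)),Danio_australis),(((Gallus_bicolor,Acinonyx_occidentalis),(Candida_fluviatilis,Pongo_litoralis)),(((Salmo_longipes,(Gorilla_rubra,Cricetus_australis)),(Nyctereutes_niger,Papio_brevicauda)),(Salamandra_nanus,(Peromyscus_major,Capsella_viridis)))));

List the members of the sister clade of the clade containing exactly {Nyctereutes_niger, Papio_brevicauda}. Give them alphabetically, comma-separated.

Cricetus_australis, Gorilla_rubra, Salmo_longipes

The clade containing exactly {Nyctereutes_niger, Papio_brevicauda} attaches to the tree at the node subtending ((Salmo_longipes,(Gorilla_rubra,Cricetus_australis)),(Nyctereutes_niger,Papio_brevicauda)).
The other lineage descending from that same node — the sister group — is (Salmo_longipes,(Gorilla_rubra,Cricetus_australis)); its 3 tips in alphabetical order are the answer.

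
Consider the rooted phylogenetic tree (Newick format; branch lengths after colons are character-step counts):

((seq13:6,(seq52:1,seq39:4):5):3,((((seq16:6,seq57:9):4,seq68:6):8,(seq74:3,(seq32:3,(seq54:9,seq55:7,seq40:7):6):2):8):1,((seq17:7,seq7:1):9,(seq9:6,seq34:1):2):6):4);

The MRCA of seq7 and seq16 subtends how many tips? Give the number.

The MRCA of seq7 and seq16 is the node subtending ((((seq16,seq57),seq68),(seq74,(seq32,(seq54,seq55,seq40)))),((seq17,seq7),(seq9,seq34))).
That clade contains 12 terminal taxa: seq16, seq17, seq32, seq34, seq40, seq54, seq55, seq57, seq68, seq7, seq74, seq9.

12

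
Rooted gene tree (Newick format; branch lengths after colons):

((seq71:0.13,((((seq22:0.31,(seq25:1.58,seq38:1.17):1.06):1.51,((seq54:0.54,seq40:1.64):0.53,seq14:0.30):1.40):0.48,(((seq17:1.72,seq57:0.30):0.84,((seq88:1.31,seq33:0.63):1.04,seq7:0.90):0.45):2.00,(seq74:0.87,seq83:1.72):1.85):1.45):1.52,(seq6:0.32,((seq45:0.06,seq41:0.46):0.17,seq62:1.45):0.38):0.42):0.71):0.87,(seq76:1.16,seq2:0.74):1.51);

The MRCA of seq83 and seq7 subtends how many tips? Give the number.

7

The MRCA of seq83 and seq7 is the node subtending (((seq17,seq57),((seq88,seq33),seq7)),(seq74,seq83)).
That clade contains 7 terminal taxa: seq17, seq33, seq57, seq7, seq74, seq83, seq88.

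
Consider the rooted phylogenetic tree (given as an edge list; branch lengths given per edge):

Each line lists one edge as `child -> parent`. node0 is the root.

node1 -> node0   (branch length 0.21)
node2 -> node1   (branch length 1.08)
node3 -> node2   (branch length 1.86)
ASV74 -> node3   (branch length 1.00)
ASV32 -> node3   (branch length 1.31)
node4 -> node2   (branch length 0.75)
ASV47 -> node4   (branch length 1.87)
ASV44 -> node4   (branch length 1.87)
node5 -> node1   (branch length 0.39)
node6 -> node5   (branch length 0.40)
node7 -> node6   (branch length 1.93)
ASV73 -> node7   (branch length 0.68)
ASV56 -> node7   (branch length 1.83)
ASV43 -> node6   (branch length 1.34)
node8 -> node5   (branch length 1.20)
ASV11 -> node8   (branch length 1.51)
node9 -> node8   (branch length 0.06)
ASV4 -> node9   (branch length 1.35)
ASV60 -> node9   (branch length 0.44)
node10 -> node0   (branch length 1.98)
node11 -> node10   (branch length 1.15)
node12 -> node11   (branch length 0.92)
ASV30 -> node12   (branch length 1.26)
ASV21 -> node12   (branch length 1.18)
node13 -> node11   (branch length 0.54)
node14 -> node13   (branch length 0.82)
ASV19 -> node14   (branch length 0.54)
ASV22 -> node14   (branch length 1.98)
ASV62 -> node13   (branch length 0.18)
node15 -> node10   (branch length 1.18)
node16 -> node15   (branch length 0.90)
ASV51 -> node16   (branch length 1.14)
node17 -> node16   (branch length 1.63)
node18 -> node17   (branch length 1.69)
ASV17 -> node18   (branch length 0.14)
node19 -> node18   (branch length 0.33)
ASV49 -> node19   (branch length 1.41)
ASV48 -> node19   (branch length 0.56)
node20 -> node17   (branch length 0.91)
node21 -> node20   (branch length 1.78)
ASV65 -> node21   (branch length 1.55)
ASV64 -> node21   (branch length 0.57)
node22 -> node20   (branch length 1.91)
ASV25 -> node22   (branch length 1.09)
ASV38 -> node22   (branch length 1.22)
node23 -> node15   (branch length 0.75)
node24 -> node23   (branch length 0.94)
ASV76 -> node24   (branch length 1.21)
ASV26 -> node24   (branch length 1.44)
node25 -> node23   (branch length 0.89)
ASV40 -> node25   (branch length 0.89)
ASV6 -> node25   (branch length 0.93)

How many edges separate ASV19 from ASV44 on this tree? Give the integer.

9

The MRCA of ASV19 and ASV44 is the root of the tree.
From ASV19 up to that node: 5 branches. From ASV44 up to the same node: 4 branches. Total: 5 + 4 = 9.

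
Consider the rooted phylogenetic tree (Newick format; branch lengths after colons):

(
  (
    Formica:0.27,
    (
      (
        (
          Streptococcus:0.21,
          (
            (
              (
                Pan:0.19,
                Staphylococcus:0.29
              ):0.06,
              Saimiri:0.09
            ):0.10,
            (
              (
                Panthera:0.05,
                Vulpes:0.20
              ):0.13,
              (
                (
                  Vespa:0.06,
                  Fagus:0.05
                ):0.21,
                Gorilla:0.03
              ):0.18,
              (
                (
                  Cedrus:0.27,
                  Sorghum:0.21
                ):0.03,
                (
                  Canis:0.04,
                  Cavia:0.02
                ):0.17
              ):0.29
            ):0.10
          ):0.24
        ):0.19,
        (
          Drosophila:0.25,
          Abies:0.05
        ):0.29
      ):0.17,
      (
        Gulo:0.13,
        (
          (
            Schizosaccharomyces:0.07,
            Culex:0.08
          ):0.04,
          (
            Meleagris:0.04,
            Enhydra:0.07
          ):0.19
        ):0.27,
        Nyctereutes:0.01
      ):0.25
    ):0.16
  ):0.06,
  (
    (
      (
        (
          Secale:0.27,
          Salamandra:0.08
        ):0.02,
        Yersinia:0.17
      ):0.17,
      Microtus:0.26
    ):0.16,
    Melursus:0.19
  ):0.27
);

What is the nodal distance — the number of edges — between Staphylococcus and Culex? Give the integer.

The MRCA of Staphylococcus and Culex is the node subtending (((Streptococcus,(((Pan,Staphylococcus),Saimiri),((Panthera,Vulpes),((Vespa,Fagus),Gorilla),((Cedrus,Sorghum),(Canis,Cavia))))),(Drosophila,Abies)),(Gulo,((Schizosaccharomyces,Culex),(Meleagris,Enhydra)),Nyctereutes)).
From Staphylococcus up to that node: 6 branches. From Culex up to the same node: 4 branches. Total: 6 + 4 = 10.

10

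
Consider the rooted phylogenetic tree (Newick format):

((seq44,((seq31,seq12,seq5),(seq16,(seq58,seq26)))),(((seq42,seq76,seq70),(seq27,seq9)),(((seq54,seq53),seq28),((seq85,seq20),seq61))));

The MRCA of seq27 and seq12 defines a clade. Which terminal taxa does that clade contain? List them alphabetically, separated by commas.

seq12, seq16, seq20, seq26, seq27, seq28, seq31, seq42, seq44, seq5, seq53, seq54, seq58, seq61, seq70, seq76, seq85, seq9

Tracing seq27: it sits inside (seq27,seq9).
Tracing seq12: it sits inside (seq31,seq12,seq5).
The smallest clade enclosing both is the whole tree (their MRCA is the root), so the answer is all 18 tips in alphabetical order.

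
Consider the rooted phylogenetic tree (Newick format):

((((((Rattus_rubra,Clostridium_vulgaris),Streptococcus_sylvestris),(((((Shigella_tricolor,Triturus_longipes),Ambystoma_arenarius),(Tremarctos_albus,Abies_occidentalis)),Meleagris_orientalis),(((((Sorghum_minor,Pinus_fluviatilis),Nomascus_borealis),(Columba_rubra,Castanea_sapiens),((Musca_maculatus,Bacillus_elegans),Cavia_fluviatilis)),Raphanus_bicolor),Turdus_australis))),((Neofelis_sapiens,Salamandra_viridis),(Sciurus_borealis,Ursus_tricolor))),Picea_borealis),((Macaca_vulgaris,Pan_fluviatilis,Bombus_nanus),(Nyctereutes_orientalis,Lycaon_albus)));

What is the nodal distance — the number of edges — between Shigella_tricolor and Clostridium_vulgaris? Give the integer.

The MRCA of Shigella_tricolor and Clostridium_vulgaris is the node subtending (((Rattus_rubra,Clostridium_vulgaris),Streptococcus_sylvestris),(((((Shigella_tricolor,Triturus_longipes),Ambystoma_arenarius),(Tremarctos_albus,Abies_occidentalis)),Meleagris_orientalis),(((((Sorghum_minor,Pinus_fluviatilis),Nomascus_borealis),(Columba_rubra,Castanea_sapiens),((Musca_maculatus,Bacillus_elegans),Cavia_fluviatilis)),Raphanus_bicolor),Turdus_australis))).
From Shigella_tricolor up to that node: 6 branches. From Clostridium_vulgaris up to the same node: 3 branches. Total: 6 + 3 = 9.

9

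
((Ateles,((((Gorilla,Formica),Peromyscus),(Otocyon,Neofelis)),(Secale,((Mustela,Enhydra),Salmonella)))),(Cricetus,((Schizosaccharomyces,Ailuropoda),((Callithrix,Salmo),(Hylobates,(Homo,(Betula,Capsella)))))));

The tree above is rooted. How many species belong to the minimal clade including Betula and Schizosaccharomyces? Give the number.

8

The MRCA of Betula and Schizosaccharomyces is the node subtending ((Schizosaccharomyces,Ailuropoda),((Callithrix,Salmo),(Hylobates,(Homo,(Betula,Capsella))))).
That clade contains 8 terminal taxa: Ailuropoda, Betula, Callithrix, Capsella, Homo, Hylobates, Salmo, Schizosaccharomyces.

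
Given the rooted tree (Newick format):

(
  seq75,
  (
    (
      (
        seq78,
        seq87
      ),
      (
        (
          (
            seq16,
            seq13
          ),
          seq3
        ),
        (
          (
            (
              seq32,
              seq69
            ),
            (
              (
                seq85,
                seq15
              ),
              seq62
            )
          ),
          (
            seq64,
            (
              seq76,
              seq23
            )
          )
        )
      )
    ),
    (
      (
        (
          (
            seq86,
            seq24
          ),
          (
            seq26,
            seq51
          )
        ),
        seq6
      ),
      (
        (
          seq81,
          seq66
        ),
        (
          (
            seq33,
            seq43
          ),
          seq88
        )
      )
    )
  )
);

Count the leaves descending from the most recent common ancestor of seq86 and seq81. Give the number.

The MRCA of seq86 and seq81 is the node subtending ((((seq86,seq24),(seq26,seq51)),seq6),((seq81,seq66),((seq33,seq43),seq88))).
That clade contains 10 terminal taxa: seq24, seq26, seq33, seq43, seq51, seq6, seq66, seq81, seq86, seq88.

10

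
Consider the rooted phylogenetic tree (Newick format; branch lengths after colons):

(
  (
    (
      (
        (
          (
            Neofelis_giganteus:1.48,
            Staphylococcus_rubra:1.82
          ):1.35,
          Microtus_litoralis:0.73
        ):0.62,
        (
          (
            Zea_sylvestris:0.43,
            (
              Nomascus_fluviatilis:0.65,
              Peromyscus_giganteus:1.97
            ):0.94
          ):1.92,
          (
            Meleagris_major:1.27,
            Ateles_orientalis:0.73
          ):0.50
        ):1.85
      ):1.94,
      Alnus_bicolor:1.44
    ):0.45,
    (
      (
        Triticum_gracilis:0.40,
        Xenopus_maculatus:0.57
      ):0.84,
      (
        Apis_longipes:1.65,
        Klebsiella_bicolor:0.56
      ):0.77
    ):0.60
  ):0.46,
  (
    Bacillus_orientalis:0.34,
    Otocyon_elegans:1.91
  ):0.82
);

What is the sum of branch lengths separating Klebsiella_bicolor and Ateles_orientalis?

7.40

The path runs Klebsiella_bicolor → … → MRCA → … → Ateles_orientalis; the MRCA is the node subtending (((((Neofelis_giganteus,Staphylococcus_rubra),Microtus_litoralis),((Zea_sylvestris,(Nomascus_fluviatilis,Peromyscus_giganteus)),(Meleagris_major,Ateles_orientalis))),Alnus_bicolor),((Triticum_gracilis,Xenopus_maculatus),(Apis_longipes,Klebsiella_bicolor))).
Branch lengths along that path: 0.56 + 0.77 + 0.60 + 0.45 + 1.94 + 1.85 + 0.50 + 0.73 = 7.40.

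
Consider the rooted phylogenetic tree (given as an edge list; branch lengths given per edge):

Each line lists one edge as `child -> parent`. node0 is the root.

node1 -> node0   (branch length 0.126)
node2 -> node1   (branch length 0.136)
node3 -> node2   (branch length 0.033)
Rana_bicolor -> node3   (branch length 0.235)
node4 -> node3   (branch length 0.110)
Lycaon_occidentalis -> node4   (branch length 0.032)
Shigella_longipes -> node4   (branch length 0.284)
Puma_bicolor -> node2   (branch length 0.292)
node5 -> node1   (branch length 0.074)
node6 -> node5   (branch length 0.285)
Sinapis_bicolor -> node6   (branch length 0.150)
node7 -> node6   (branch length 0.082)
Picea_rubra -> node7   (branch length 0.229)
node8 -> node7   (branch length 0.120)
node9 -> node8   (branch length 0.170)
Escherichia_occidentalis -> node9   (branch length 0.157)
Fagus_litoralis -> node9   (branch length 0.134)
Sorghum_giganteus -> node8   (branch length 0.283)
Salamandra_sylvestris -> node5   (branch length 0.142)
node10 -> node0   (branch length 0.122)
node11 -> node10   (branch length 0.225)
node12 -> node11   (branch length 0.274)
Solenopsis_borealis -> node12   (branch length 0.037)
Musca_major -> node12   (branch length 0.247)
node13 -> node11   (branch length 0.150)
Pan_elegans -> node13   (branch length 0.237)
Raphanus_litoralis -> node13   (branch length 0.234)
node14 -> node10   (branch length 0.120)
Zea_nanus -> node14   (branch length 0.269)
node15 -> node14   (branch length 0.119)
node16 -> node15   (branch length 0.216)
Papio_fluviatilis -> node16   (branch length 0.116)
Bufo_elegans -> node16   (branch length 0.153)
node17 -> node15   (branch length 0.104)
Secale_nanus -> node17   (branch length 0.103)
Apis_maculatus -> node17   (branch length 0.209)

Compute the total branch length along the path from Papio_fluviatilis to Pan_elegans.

1.183

The path runs Papio_fluviatilis → … → MRCA → … → Pan_elegans; the MRCA is the node subtending (((Solenopsis_borealis,Musca_major),(Pan_elegans,Raphanus_litoralis)),(Zea_nanus,((Papio_fluviatilis,Bufo_elegans),(Secale_nanus,Apis_maculatus)))).
Branch lengths along that path: 0.116 + 0.216 + 0.119 + 0.120 + 0.225 + 0.150 + 0.237 = 1.183.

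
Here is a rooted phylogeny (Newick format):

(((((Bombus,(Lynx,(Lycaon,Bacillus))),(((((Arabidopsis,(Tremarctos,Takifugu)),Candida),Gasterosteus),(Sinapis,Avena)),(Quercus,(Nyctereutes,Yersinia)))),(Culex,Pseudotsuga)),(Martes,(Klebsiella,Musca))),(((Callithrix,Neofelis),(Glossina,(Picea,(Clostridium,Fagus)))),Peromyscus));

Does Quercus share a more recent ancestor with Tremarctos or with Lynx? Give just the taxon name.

The MRCA of Quercus and Tremarctos subtends (((((Arabidopsis,(Tremarctos,Takifugu)),Candida),Gasterosteus),(Sinapis,Avena)),(Quercus,(Nyctereutes,Yersinia))) (10 taxa).
The MRCA of Quercus and Lynx subtends ((Bombus,(Lynx,(Lycaon,Bacillus))),(((((Arabidopsis,(Tremarctos,Takifugu)),Candida),Gasterosteus),(Sinapis,Avena)),(Quercus,(Nyctereutes,Yersinia)))) (14 taxa).
The first is nested inside the second, so Quercus shares a more recent common ancestor with Tremarctos.

Tremarctos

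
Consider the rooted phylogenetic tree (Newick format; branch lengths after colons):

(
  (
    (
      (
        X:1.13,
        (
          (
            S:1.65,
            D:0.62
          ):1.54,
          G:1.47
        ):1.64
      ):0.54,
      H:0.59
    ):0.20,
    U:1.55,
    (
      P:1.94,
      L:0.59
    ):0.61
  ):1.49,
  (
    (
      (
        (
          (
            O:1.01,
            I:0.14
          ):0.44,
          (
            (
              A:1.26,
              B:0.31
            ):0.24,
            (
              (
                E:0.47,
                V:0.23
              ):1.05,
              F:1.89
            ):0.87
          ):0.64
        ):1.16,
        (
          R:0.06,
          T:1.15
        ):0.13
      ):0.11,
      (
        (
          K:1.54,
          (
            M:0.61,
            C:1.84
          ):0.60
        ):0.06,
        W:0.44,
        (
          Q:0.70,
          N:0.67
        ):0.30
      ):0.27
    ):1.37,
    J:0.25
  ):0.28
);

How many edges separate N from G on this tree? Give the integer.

The MRCA of N and G is the root of the tree.
From N up to that node: 5 branches. From G up to the same node: 5 branches. Total: 5 + 5 = 10.

10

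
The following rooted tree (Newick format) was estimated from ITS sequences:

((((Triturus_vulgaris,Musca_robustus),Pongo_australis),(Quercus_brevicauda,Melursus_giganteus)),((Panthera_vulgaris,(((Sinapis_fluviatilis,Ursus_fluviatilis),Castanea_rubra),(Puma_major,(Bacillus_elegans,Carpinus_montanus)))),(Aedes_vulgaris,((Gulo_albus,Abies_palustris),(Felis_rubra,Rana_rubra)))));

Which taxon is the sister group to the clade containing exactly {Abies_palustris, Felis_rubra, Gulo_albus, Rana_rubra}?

Aedes_vulgaris

The clade containing exactly {Abies_palustris, Felis_rubra, Gulo_albus, Rana_rubra} attaches to the tree at the node subtending (Aedes_vulgaris,((Gulo_albus,Abies_palustris),(Felis_rubra,Rana_rubra))).
The other lineage descending from that same node — the sister group — is the single tip Aedes_vulgaris.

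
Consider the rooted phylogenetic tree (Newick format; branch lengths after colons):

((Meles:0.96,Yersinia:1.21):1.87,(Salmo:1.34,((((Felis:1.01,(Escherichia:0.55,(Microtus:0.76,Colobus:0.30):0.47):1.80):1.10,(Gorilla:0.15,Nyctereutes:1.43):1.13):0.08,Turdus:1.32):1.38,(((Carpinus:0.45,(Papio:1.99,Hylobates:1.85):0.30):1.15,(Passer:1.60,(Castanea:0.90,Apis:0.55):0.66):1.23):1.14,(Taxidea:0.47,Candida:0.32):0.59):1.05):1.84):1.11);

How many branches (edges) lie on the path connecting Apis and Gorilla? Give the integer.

9

The MRCA of Apis and Gorilla is the node subtending ((((Felis,(Escherichia,(Microtus,Colobus))),(Gorilla,Nyctereutes)),Turdus),(((Carpinus,(Papio,Hylobates)),(Passer,(Castanea,Apis))),(Taxidea,Candida))).
From Apis up to that node: 5 branches. From Gorilla up to the same node: 4 branches. Total: 5 + 4 = 9.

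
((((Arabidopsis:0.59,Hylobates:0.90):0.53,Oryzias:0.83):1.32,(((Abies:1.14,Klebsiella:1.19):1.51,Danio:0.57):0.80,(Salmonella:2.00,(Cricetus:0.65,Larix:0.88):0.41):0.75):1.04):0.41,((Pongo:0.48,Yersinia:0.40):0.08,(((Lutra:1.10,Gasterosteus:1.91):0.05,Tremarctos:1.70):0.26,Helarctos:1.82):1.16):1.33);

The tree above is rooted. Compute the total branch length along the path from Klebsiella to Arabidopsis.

6.98

The path runs Klebsiella → … → MRCA → … → Arabidopsis; the MRCA is the node subtending (((Arabidopsis,Hylobates),Oryzias),(((Abies,Klebsiella),Danio),(Salmonella,(Cricetus,Larix)))).
Branch lengths along that path: 1.19 + 1.51 + 0.80 + 1.04 + 1.32 + 0.53 + 0.59 = 6.98.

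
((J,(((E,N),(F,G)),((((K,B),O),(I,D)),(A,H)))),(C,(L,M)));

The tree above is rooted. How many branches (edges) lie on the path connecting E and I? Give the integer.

The MRCA of E and I is the node subtending (((E,N),(F,G)),((((K,B),O),(I,D)),(A,H))).
From E up to that node: 3 branches. From I up to the same node: 4 branches. Total: 3 + 4 = 7.

7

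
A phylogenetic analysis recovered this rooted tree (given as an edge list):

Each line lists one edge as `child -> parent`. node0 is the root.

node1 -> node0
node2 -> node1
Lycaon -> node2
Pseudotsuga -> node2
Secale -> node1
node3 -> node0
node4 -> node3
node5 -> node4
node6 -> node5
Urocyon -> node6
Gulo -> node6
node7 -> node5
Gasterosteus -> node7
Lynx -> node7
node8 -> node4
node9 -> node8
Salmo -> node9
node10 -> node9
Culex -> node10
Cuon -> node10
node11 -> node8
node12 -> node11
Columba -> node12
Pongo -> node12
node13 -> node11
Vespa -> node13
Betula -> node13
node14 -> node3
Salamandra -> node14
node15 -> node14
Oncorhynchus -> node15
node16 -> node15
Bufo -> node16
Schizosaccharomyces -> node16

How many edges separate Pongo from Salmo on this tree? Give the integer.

5

The MRCA of Pongo and Salmo is the node subtending ((Salmo,(Culex,Cuon)),((Columba,Pongo),(Vespa,Betula))).
From Pongo up to that node: 3 branches. From Salmo up to the same node: 2 branches. Total: 3 + 2 = 5.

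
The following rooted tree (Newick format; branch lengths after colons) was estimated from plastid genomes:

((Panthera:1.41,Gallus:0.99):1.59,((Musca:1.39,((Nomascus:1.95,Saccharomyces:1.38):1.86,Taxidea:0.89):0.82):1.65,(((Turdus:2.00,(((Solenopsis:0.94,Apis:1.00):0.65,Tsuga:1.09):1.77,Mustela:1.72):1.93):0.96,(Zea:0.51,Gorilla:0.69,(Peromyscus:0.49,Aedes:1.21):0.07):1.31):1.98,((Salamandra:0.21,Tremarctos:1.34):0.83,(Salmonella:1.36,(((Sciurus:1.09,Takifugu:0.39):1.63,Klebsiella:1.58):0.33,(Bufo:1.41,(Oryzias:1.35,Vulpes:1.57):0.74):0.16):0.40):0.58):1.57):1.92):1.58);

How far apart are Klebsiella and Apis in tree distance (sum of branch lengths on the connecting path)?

12.75

The path runs Klebsiella → … → MRCA → … → Apis; the MRCA is the node subtending (((Turdus,(((Solenopsis,Apis),Tsuga),Mustela)),(Zea,Gorilla,(Peromyscus,Aedes))),((Salamandra,Tremarctos),(Salmonella,(((Sciurus,Takifugu),Klebsiella),(Bufo,(Oryzias,Vulpes)))))).
Branch lengths along that path: 1.58 + 0.33 + 0.40 + 0.58 + 1.57 + 1.98 + 0.96 + 1.93 + 1.77 + 0.65 + 1.00 = 12.75.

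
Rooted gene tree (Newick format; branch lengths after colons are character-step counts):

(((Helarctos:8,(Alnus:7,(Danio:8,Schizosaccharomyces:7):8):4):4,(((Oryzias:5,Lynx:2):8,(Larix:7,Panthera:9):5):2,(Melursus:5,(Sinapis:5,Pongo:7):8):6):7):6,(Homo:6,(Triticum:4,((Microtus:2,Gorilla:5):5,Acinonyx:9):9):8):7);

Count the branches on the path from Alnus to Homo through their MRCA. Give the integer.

6

The MRCA of Alnus and Homo is the root of the tree.
From Alnus up to that node: 4 branches. From Homo up to the same node: 2 branches. Total: 4 + 2 = 6.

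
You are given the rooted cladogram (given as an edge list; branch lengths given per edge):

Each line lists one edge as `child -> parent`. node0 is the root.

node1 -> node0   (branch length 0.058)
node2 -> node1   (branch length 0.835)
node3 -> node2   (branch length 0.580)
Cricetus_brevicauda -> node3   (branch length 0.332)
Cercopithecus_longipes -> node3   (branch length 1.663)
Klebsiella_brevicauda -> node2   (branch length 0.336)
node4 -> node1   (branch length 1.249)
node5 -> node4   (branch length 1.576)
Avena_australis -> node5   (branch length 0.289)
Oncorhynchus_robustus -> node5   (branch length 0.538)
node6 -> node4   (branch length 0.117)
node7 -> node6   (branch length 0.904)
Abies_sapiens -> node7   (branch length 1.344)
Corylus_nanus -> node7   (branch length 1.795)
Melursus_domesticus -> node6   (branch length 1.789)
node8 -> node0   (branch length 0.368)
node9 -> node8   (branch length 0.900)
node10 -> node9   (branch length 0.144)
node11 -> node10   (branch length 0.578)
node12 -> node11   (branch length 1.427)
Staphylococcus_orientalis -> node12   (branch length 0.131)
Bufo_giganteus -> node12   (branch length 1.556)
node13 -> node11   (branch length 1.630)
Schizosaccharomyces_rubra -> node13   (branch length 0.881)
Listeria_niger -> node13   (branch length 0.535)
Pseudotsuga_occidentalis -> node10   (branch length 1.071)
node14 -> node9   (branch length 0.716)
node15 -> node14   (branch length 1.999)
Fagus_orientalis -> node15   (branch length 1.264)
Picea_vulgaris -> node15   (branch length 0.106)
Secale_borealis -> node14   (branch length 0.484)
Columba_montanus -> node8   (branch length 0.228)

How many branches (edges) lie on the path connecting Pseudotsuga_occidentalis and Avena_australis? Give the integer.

The MRCA of Pseudotsuga_occidentalis and Avena_australis is the root of the tree.
From Pseudotsuga_occidentalis up to that node: 4 branches. From Avena_australis up to the same node: 4 branches. Total: 4 + 4 = 8.

8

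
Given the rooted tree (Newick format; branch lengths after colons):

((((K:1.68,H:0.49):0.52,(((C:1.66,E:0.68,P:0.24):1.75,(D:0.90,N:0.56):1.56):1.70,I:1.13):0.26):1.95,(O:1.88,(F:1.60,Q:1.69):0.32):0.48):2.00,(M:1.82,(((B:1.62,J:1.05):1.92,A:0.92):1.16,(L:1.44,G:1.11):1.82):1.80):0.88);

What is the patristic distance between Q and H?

5.45

The path runs Q → … → MRCA → … → H; the MRCA is the node subtending (((K,H),(((C,E,P),(D,N)),I)),(O,(F,Q))).
Branch lengths along that path: 1.69 + 0.32 + 0.48 + 1.95 + 0.52 + 0.49 = 5.45.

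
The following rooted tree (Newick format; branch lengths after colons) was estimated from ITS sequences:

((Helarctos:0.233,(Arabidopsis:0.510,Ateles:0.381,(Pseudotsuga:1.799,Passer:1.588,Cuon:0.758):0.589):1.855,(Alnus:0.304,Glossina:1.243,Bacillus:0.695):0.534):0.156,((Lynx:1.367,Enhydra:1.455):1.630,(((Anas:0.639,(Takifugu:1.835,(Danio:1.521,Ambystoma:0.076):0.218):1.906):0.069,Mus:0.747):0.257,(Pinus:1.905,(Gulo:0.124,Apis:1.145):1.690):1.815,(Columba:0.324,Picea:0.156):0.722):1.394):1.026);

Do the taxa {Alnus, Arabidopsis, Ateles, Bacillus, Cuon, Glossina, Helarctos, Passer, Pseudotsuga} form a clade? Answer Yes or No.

Yes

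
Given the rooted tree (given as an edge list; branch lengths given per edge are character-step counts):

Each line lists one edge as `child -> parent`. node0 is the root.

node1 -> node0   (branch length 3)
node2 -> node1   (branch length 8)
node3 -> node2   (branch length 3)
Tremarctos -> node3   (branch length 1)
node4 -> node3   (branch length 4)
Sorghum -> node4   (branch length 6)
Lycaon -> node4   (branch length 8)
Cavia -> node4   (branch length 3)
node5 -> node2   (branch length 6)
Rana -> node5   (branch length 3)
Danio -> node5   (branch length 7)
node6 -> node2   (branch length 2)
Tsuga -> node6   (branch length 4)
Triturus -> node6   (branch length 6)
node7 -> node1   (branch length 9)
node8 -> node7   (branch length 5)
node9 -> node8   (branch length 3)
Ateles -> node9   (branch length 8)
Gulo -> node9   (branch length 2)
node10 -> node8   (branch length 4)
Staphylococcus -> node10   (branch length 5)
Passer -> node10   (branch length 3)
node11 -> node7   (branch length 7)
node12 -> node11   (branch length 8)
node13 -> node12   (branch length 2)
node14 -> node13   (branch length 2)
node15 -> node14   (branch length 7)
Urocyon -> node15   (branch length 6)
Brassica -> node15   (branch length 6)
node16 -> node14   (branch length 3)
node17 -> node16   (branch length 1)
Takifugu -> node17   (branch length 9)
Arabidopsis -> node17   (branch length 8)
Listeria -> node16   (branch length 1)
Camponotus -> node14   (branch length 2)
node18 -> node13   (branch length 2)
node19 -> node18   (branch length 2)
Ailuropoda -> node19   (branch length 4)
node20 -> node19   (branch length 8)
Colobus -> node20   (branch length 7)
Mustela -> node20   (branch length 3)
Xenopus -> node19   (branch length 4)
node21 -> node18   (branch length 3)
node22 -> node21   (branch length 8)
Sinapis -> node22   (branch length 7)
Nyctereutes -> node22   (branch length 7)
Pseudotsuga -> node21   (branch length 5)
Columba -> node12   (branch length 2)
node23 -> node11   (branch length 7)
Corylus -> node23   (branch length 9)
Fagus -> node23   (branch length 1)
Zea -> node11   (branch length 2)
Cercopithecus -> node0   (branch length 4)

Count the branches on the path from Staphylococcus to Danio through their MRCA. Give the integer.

7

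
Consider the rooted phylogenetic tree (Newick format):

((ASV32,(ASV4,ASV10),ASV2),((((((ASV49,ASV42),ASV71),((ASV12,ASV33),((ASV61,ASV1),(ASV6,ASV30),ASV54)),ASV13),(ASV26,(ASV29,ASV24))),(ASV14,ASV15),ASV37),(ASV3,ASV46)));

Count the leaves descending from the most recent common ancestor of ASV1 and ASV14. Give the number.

The MRCA of ASV1 and ASV14 is the node subtending (((((ASV49,ASV42),ASV71),((ASV12,ASV33),((ASV61,ASV1),(ASV6,ASV30),ASV54)),ASV13),(ASV26,(ASV29,ASV24))),(ASV14,ASV15),ASV37).
That clade contains 17 terminal taxa: ASV1, ASV12, ASV13, ASV14, ASV15, ASV24, ASV26, ASV29, ASV30, ASV33, ASV37, ASV42, ASV49, ASV54, ASV6, ASV61, ASV71.

17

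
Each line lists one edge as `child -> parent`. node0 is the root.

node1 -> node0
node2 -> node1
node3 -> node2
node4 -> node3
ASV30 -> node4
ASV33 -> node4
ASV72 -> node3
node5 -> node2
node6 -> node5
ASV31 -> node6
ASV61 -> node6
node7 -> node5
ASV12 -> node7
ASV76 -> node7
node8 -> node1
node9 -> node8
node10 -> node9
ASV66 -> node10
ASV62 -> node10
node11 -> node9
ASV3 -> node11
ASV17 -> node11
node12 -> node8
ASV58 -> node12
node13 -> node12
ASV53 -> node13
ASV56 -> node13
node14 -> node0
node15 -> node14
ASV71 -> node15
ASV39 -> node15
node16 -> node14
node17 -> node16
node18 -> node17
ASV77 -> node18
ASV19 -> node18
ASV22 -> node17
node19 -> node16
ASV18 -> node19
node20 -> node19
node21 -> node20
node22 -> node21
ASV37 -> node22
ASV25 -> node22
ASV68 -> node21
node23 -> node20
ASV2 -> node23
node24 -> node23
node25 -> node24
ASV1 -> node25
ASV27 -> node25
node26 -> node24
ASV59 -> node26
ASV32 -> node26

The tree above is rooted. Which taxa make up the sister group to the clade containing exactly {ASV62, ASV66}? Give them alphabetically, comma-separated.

ASV17, ASV3

The clade containing exactly {ASV62, ASV66} attaches to the tree at the node subtending ((ASV66,ASV62),(ASV3,ASV17)).
The other lineage descending from that same node — the sister group — is (ASV3,ASV17); its 2 tips in alphabetical order are the answer.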